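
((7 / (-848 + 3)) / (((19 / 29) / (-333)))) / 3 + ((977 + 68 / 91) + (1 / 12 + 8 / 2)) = 1326009137 / 1348620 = 983.23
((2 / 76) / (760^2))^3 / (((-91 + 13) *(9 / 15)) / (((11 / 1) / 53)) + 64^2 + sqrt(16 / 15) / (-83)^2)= 166696735554327 / 6822248436139508230268280759084646400000 -833569 *sqrt(15) / 3411124218069754115134140379542323200000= 0.00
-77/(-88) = 7/8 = 0.88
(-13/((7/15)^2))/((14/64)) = -93600/343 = -272.89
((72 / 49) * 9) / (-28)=-162 / 343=-0.47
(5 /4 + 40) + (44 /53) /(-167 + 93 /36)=17251773 /418276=41.24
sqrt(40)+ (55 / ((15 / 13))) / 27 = 143 / 81+ 2 * sqrt(10) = 8.09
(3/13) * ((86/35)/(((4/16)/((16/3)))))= 5504/455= 12.10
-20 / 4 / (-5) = 1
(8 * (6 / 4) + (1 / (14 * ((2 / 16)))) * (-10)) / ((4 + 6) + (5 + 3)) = 0.35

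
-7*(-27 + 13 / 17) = 3122 / 17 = 183.65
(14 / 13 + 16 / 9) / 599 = 334 / 70083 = 0.00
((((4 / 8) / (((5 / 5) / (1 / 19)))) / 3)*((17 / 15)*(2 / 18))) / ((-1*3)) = -17 / 46170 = -0.00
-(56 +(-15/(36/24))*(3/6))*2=-102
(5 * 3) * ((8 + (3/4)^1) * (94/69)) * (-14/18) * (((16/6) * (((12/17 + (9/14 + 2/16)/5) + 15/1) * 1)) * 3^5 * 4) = -2235288510/391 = -5716850.41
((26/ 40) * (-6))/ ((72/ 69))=-299/ 80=-3.74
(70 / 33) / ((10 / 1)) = 7 / 33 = 0.21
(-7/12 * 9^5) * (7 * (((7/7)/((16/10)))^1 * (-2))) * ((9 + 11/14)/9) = 10486665/32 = 327708.28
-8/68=-2/17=-0.12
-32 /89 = -0.36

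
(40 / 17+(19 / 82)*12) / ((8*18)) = 1789 / 50184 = 0.04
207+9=216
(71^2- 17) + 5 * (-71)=4669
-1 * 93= -93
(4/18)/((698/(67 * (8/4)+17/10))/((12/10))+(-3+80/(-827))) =2244478/12015957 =0.19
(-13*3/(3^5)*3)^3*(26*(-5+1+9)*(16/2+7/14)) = -2427685/19683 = -123.34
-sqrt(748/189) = -2 * sqrt(3927)/63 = -1.99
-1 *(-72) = 72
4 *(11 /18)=22 /9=2.44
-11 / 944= -0.01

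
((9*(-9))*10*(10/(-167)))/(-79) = -8100/13193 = -0.61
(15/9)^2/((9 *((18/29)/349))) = 253025/1458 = 173.54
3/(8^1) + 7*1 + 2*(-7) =-53/8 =-6.62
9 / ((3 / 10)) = 30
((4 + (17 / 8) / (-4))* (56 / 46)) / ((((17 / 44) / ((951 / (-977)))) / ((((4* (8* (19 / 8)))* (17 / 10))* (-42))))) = 6486301206 / 112355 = 57730.42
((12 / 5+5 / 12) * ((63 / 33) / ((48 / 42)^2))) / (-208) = -4459 / 225280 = -0.02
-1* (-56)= 56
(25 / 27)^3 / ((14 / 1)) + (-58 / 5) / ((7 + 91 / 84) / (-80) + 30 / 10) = -3025174057 / 766889046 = -3.94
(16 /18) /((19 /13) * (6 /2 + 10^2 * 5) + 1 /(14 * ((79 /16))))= 57512 /47566125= 0.00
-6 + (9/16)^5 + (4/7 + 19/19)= -32092513/7340032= -4.37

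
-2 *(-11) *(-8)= -176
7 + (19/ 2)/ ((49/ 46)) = 15.92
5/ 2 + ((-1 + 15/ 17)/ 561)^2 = 454771853/ 181908738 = 2.50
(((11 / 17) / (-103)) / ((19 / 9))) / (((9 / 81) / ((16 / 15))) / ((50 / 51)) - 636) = 15840 / 3384887867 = 0.00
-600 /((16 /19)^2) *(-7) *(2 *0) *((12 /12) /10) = 0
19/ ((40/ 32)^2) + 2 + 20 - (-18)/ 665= 113672/ 3325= 34.19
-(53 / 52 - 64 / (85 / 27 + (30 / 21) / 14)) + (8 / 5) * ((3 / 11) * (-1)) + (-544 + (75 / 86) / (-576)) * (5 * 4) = -160294021651 / 14757600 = -10861.79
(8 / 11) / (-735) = -8 / 8085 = -0.00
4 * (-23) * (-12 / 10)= 552 / 5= 110.40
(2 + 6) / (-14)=-4 / 7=-0.57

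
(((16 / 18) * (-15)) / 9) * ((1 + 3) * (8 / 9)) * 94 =-120320 / 243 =-495.14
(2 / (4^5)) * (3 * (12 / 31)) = 9 / 3968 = 0.00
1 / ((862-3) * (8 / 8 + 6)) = 1 / 6013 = 0.00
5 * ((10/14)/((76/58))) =725/266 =2.73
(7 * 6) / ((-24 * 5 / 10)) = -7 / 2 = -3.50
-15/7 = -2.14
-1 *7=-7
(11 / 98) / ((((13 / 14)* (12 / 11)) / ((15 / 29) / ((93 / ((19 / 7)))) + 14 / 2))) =2670833 / 3435978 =0.78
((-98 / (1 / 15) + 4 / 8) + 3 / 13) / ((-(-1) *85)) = -38201 / 2210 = -17.29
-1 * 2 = -2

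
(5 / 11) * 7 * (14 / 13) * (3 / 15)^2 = 98 / 715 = 0.14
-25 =-25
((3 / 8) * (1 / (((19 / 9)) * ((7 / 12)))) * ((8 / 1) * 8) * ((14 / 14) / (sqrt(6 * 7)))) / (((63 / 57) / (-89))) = -12816 * sqrt(42) / 343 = -242.15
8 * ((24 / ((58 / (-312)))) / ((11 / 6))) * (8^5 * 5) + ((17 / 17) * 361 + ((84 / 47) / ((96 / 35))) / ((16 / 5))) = -177134495517961 / 1919104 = -92300623.37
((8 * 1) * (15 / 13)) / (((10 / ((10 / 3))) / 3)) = 120 / 13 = 9.23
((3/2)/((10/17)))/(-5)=-51/100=-0.51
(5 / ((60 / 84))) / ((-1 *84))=-1 / 12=-0.08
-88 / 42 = -44 / 21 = -2.10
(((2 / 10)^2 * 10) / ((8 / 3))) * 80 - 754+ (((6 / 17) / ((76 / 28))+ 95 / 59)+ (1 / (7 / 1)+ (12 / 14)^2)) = -690429968 / 933793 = -739.38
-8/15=-0.53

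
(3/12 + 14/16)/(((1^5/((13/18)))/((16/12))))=13/12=1.08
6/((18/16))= 16/3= 5.33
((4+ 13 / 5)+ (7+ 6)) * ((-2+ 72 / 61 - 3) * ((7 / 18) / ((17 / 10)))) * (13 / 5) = -2077894 / 46665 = -44.53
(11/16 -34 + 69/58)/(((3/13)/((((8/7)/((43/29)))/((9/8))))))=-775060/8127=-95.37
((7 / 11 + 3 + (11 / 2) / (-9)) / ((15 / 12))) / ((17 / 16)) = 2.28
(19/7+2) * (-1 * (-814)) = 3837.43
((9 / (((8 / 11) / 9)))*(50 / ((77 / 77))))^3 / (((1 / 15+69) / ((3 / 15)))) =33156936140625 / 66304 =500074447.10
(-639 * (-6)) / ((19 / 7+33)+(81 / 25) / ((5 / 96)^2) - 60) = 8386875 / 2559611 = 3.28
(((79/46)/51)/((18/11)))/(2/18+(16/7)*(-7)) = -0.00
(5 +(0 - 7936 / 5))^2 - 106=62581271 / 25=2503250.84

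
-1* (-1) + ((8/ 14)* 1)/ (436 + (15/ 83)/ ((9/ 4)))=190271/ 190022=1.00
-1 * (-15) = 15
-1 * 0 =0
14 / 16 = 7 / 8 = 0.88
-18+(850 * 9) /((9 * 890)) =-17.04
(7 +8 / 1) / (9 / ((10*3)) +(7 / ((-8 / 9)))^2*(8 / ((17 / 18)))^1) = 1700 / 59569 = 0.03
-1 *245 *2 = -490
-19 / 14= -1.36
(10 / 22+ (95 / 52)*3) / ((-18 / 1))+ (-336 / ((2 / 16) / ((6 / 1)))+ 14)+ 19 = -165717515 / 10296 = -16095.33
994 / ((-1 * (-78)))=497 / 39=12.74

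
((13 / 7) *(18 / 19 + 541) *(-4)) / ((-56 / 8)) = 76492 / 133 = 575.13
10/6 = 5/3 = 1.67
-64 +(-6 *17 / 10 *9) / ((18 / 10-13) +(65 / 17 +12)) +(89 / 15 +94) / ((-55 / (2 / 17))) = -154457363 / 1837275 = -84.07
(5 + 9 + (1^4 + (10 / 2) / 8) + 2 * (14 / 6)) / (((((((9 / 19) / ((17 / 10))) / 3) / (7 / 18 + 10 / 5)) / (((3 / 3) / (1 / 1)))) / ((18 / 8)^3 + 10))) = 9259837967 / 829440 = 11163.96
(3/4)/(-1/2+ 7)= 3/26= 0.12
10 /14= 5 /7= 0.71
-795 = -795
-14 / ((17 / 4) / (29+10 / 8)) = -1694 / 17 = -99.65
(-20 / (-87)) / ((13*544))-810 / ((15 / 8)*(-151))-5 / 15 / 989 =65710582991 / 22970727624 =2.86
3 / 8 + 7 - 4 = 27 / 8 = 3.38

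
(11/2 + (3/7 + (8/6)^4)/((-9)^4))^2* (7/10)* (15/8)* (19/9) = 31822298864063851/379585297030464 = 83.83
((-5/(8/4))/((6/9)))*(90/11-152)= 11865/22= 539.32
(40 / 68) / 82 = 5 / 697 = 0.01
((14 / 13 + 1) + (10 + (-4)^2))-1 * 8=261 / 13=20.08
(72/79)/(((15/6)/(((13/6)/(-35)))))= -0.02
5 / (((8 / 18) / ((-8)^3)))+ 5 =-5755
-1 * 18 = -18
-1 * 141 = -141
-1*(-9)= 9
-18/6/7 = -3/7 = -0.43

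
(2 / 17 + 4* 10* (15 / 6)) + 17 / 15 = 101.25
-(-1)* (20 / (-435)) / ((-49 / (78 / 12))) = 26 / 4263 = 0.01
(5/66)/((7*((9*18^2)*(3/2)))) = 5/2020788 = 0.00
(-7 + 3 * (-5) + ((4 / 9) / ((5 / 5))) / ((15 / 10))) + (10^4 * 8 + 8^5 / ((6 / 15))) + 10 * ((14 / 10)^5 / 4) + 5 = 5464690039 / 33750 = 161916.74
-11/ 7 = -1.57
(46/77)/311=46/23947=0.00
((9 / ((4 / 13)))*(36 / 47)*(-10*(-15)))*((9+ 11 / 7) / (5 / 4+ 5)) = 1870128 / 329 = 5684.28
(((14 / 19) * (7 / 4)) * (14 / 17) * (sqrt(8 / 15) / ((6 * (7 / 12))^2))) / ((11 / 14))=784 * sqrt(30) / 53295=0.08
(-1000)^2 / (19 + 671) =100000 / 69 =1449.28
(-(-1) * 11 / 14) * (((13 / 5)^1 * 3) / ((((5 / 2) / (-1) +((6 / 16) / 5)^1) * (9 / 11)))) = -6292 / 2037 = -3.09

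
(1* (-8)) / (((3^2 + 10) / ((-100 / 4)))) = 200 / 19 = 10.53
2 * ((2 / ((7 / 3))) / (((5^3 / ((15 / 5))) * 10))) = 18 / 4375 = 0.00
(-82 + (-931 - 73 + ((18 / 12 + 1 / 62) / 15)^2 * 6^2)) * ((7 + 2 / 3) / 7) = -599893222 / 504525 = -1189.03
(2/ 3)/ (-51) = -2/ 153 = -0.01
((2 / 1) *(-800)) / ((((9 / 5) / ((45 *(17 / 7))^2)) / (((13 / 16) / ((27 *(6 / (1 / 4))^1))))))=-11740625 / 882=-13311.37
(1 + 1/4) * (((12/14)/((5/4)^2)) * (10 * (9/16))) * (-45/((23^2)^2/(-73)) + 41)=158.19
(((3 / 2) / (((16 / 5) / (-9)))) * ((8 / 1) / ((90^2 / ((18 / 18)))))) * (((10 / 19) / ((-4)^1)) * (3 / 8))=1 / 4864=0.00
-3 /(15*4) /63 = -0.00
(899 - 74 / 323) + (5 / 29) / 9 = 75770698 / 84303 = 898.79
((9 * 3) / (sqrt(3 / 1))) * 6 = 93.53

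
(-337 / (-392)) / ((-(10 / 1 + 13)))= -0.04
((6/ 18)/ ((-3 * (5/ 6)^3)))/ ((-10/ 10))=24/ 125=0.19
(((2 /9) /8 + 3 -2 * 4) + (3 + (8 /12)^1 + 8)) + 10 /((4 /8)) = 26.69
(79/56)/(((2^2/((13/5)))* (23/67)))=68809/25760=2.67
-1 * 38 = -38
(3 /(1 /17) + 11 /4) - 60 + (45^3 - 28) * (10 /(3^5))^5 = -21145776436075 /3389154437772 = -6.24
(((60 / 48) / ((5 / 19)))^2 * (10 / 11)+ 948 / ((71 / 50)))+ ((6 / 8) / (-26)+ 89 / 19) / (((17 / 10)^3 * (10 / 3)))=5219469911105 / 7582016728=688.40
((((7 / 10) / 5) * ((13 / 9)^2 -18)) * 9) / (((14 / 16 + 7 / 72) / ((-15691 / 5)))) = 40451398 / 625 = 64722.24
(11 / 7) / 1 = 11 / 7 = 1.57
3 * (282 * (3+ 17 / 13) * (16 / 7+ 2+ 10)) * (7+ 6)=676800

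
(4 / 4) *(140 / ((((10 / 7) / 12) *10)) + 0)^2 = 345744 / 25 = 13829.76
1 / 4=0.25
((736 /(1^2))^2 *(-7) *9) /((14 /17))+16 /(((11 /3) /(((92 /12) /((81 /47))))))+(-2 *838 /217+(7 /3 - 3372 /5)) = -40061889326629 /966735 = -41440404.38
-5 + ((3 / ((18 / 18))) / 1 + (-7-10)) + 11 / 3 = -46 / 3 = -15.33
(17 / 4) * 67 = 1139 / 4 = 284.75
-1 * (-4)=4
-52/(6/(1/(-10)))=13/15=0.87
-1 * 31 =-31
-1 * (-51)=51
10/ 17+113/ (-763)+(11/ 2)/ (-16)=40007/ 415072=0.10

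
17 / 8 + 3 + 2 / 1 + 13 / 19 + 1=1339 / 152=8.81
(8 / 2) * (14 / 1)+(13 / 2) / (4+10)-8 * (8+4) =-1107 / 28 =-39.54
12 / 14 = 6 / 7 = 0.86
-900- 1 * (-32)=-868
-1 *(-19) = 19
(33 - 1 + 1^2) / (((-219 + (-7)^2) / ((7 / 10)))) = -231 / 1700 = -0.14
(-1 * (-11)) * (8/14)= 6.29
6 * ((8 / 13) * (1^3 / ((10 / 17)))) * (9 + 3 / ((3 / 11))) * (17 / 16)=1734 / 13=133.38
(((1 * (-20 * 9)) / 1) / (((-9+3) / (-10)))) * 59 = -17700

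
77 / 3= 25.67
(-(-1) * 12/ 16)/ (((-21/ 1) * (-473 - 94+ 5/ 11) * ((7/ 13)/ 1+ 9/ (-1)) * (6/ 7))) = -13/ 1495680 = -0.00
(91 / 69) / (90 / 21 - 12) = -637 / 3726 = -0.17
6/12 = 1/2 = 0.50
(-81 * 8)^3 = -272097792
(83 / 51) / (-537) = -83 / 27387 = -0.00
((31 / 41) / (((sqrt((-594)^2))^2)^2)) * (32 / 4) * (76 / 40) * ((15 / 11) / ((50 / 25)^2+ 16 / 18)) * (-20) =-2945 / 5718620166732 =-0.00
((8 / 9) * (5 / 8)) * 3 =5 / 3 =1.67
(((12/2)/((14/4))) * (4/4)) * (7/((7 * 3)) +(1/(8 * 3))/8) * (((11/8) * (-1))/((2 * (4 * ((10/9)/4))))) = -1287/3584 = -0.36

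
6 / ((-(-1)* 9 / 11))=22 / 3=7.33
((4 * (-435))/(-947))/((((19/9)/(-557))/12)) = -104671440/17993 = -5817.34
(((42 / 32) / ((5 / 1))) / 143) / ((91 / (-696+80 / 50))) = -651 / 46475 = -0.01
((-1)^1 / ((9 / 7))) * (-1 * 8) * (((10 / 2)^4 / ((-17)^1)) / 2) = -17500 / 153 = -114.38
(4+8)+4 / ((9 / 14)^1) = 164 / 9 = 18.22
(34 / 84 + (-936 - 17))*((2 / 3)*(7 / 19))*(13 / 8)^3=-1003.97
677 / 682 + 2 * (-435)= -592663 / 682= -869.01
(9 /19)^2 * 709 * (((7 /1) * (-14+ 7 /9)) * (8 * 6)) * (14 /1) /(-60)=297660888 /1805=164909.08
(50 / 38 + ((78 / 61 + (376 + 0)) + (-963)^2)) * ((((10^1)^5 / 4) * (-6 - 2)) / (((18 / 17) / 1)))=-1827941085400000 / 10431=-175241212290.29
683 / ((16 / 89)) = 60787 / 16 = 3799.19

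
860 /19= 45.26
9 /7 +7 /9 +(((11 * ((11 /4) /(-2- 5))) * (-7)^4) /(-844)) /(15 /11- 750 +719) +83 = 5869225205 /69336288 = 84.65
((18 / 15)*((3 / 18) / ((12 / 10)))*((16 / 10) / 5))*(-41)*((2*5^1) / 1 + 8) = -984 / 25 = -39.36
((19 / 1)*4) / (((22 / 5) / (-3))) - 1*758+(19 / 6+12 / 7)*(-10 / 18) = -3378499 / 4158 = -812.53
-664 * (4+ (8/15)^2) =-640096/225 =-2844.87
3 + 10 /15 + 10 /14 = 92 /21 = 4.38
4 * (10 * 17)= 680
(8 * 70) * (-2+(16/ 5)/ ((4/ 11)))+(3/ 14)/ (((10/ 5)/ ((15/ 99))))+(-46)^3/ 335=362931627/ 103180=3517.46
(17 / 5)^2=289 / 25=11.56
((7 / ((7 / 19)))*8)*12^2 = 21888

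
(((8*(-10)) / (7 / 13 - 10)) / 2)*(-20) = -10400 / 123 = -84.55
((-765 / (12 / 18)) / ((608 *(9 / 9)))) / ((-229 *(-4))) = -2295 / 1113856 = -0.00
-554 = -554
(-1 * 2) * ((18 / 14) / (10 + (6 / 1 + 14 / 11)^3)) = -11979 / 1838585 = -0.01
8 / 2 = 4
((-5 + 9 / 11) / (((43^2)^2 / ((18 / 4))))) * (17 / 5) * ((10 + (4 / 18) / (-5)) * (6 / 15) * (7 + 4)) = -350336 / 427350125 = -0.00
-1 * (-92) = 92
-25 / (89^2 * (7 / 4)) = -100 / 55447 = -0.00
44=44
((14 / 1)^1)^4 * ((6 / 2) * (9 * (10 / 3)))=3457440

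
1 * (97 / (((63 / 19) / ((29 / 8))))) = 53447 / 504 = 106.05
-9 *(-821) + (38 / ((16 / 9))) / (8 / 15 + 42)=37716021 / 5104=7389.50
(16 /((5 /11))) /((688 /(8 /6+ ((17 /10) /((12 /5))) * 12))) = 649 /1290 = 0.50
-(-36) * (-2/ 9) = -8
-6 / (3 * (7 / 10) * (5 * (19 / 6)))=-24 / 133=-0.18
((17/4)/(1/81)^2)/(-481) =-111537/1924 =-57.97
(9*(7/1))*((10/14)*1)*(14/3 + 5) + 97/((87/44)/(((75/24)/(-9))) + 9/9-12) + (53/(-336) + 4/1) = 667984741/1542576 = 433.03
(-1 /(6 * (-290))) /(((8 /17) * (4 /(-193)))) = -3281 /55680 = -0.06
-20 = -20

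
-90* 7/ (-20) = 63/ 2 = 31.50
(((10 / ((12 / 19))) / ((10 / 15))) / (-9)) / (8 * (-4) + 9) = 95 / 828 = 0.11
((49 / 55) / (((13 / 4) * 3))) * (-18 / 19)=-1176 / 13585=-0.09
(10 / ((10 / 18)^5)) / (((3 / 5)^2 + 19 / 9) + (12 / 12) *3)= 1062882 / 30775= 34.54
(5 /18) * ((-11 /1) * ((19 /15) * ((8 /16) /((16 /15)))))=-1045 /576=-1.81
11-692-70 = -751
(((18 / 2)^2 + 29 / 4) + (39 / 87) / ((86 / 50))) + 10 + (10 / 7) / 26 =44739701 / 453908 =98.57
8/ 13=0.62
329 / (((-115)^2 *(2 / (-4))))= -658 / 13225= -0.05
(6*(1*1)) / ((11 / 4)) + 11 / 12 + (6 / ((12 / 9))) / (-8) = 1339 / 528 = 2.54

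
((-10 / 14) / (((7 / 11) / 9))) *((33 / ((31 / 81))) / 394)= -1323135 / 598486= -2.21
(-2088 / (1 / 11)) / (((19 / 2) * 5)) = -45936 / 95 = -483.54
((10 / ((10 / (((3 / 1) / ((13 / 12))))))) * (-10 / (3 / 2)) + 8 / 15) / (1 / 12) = -13984 / 65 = -215.14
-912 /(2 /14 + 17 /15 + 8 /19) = -909720 /1693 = -537.34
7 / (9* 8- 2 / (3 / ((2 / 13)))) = 273 / 2804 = 0.10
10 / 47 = 0.21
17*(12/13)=15.69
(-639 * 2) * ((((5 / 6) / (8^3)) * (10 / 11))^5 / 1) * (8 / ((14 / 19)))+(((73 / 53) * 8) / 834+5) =4944151778113831550097269 / 986224342267739454308352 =5.01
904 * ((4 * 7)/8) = 3164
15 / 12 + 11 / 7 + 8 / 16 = 93 / 28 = 3.32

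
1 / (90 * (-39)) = -1 / 3510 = -0.00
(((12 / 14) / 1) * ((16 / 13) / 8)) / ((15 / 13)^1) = 4 / 35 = 0.11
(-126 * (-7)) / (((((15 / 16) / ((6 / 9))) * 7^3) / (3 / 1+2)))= 64 / 7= 9.14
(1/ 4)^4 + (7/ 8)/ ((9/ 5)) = 1129/ 2304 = 0.49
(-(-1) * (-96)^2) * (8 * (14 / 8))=129024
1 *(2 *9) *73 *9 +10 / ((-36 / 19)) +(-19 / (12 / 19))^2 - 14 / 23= 14048533 / 1104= 12725.12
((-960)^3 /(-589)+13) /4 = 884743657 /2356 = 375527.87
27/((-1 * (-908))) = 27/908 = 0.03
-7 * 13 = -91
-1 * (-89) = 89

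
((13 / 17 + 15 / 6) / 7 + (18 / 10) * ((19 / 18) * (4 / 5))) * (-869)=-10270711 / 5950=-1726.17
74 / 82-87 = -3530 / 41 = -86.10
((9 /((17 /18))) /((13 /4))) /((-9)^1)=-72 /221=-0.33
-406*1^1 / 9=-406 / 9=-45.11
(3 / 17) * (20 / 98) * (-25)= -750 / 833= -0.90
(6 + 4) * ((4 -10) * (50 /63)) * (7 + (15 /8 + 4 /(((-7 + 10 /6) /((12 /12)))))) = -8125 /21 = -386.90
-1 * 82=-82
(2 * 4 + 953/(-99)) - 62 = -6299/99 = -63.63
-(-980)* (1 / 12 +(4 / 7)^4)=27365 / 147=186.16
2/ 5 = 0.40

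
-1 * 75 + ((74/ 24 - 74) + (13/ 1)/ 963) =-562019/ 3852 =-145.90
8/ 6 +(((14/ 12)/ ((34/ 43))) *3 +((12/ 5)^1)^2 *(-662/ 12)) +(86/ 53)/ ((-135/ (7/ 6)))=-2277110971/ 7298100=-312.01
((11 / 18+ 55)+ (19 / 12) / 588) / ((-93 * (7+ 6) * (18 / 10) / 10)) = -9810275 / 38388168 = -0.26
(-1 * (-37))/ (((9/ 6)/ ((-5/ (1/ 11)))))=-4070/ 3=-1356.67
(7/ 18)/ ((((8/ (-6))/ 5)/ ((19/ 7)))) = -95/ 24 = -3.96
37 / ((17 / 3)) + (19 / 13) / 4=6095 / 884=6.89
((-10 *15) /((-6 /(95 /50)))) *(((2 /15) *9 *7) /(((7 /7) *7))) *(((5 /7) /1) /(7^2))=285 /343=0.83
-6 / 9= -2 / 3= -0.67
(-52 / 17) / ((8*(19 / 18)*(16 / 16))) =-117 / 323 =-0.36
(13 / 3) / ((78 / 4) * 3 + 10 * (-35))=-0.01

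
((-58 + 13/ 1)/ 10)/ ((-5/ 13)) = 117/ 10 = 11.70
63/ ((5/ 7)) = 441/ 5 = 88.20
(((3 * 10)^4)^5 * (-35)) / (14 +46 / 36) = -8786696690520000000000000000000 / 11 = -798790608229090909090909100000.00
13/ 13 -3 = -2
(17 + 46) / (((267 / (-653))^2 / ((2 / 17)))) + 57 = 13645175 / 134657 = 101.33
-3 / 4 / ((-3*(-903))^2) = -1 / 9784908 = -0.00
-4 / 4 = -1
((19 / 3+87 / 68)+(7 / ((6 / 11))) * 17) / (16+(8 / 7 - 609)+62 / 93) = -24801 / 64940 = -0.38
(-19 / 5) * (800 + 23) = -15637 / 5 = -3127.40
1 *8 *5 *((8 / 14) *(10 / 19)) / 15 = 320 / 399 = 0.80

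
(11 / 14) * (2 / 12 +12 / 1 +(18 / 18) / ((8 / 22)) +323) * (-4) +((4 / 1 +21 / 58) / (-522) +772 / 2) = -143272849 / 211932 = -676.03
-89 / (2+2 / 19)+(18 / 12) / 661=-1117691 / 26440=-42.27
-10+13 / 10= -87 / 10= -8.70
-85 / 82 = -1.04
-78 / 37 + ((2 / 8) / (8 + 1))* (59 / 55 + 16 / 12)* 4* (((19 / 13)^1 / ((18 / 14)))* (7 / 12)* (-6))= -40779679 / 12857130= -3.17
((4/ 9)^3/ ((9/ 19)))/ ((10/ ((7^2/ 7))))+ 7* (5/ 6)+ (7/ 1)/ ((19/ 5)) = 9729853/ 1246590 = 7.81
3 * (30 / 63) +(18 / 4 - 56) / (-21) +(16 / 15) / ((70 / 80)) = 51 / 10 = 5.10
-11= -11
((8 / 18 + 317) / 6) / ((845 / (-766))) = -1094231 / 22815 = -47.96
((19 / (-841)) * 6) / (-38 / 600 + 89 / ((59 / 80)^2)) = -119050200 / 143654457101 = -0.00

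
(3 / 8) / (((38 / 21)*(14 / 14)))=63 / 304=0.21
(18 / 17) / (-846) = -1 / 799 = -0.00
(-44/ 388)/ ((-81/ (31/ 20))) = 341/ 157140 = 0.00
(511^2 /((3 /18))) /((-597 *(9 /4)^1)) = -2088968 /1791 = -1166.37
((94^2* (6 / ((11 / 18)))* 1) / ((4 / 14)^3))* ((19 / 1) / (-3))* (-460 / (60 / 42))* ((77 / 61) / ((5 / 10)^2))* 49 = 114479025813936 / 61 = 1876705341212.07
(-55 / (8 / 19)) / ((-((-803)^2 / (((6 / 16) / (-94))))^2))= 855 / 170999627417884672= 0.00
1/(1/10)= 10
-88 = -88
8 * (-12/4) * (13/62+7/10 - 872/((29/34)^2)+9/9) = 3743904576/130355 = 28720.84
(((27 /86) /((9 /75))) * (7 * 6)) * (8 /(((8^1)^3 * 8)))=4725 /22016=0.21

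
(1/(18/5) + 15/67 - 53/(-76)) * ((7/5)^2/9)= 2692501/10311300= 0.26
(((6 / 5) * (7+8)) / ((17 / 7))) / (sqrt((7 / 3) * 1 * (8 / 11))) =9 * sqrt(462) / 34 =5.69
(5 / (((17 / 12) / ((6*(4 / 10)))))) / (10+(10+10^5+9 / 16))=768 / 9068531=0.00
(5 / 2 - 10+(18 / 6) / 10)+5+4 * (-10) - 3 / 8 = -1703 / 40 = -42.58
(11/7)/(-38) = -0.04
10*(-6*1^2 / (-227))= 60 / 227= 0.26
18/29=0.62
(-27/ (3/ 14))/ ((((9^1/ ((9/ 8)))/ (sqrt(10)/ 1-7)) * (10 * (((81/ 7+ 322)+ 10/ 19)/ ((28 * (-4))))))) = -821142/ 222175+ 117306 * sqrt(10)/ 222175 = -2.03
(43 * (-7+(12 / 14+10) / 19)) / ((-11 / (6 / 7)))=11610 / 539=21.54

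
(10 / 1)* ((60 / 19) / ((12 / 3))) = 150 / 19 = 7.89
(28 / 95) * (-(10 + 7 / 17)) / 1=-4956 / 1615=-3.07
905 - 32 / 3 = 2683 / 3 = 894.33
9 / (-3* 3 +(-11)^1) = -0.45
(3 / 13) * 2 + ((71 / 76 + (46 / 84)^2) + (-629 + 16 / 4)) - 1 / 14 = -67902455 / 108927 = -623.38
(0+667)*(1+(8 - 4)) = 3335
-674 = -674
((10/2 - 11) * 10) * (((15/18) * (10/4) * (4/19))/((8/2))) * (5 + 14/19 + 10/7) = -119125/2527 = -47.14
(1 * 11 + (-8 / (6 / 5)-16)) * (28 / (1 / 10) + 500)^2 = -7098000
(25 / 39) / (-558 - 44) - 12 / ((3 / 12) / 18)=-20285017 / 23478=-864.00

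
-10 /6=-5 /3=-1.67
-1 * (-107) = 107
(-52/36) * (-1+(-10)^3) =13013/9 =1445.89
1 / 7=0.14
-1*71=-71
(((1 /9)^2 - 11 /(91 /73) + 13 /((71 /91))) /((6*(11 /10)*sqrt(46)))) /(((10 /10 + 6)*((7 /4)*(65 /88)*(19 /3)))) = 65732816*sqrt(46) /145681910829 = 0.00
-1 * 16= -16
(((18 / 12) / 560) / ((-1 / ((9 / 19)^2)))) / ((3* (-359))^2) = -0.00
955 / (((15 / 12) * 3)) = 764 / 3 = 254.67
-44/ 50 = -22/ 25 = -0.88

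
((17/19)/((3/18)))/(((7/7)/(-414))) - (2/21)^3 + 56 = -381219956/175959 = -2166.53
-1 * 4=-4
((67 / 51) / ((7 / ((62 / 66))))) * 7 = 2077 / 1683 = 1.23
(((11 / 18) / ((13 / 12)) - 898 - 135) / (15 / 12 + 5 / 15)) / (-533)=161060 / 131651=1.22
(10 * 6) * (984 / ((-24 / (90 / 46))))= -110700 / 23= -4813.04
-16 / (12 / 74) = -296 / 3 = -98.67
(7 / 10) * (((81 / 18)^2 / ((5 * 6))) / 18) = 21 / 800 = 0.03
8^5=32768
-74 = -74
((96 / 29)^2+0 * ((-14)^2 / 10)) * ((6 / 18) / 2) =1536 / 841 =1.83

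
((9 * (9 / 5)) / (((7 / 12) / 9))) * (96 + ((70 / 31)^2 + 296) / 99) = 261681840 / 10571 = 24754.69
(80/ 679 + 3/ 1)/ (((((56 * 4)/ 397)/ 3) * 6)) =840449/ 304192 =2.76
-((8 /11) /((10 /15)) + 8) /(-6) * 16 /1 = 800 /33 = 24.24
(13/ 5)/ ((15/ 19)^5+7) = 32189287/ 90460340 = 0.36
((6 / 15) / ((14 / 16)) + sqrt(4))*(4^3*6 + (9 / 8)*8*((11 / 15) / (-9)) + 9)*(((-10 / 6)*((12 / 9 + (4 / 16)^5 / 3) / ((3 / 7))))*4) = -259147541 / 12960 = -19995.95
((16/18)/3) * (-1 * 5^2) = -7.41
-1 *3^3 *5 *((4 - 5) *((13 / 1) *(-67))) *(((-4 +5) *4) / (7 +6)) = -36180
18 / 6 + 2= 5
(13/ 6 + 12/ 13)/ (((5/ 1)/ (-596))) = -71818/ 195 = -368.30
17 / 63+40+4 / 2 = 2663 / 63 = 42.27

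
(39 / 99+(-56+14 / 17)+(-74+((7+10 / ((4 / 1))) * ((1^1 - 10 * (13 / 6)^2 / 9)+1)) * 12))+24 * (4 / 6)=-479.41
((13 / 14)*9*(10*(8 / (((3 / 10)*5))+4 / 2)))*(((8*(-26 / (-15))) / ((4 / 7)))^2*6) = 10826816 / 5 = 2165363.20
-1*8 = -8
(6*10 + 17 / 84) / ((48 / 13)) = 16.30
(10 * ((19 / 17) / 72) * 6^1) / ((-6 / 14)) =-665 / 306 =-2.17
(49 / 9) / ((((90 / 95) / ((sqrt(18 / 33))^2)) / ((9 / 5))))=931 / 165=5.64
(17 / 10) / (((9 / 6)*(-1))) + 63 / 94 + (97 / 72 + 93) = 1588519 / 16920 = 93.88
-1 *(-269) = 269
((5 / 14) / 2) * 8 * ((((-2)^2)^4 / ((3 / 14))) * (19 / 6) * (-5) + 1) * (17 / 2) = -14469635 / 63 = -229676.75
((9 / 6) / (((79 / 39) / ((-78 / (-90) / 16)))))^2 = 257049 / 159769600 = 0.00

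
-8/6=-4/3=-1.33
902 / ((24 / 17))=7667 / 12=638.92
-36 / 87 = -0.41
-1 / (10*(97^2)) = -1 / 94090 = -0.00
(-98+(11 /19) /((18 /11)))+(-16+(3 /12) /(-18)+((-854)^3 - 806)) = -284013573349 /456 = -622836783.66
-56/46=-28/23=-1.22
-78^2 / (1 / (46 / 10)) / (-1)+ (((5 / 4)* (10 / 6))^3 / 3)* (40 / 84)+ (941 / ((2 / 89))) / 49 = 54948265303 / 1905120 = 28842.42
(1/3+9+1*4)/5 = 8/3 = 2.67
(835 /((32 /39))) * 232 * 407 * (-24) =-2306188170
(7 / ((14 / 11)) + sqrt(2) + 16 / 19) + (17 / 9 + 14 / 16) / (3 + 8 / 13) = sqrt(2) + 456925 / 64296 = 8.52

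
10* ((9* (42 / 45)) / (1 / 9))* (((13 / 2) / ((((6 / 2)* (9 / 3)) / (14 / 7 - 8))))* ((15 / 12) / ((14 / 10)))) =-2925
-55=-55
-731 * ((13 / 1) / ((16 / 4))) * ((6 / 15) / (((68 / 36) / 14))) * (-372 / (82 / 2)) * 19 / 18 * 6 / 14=5926518 / 205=28909.84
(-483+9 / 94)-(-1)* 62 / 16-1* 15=-185755 / 376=-494.03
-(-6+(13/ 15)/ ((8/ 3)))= 227/ 40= 5.68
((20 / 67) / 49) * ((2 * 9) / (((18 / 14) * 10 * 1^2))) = 4 / 469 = 0.01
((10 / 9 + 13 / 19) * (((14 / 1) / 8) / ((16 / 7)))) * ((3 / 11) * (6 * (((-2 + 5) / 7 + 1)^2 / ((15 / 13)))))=19955 / 5016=3.98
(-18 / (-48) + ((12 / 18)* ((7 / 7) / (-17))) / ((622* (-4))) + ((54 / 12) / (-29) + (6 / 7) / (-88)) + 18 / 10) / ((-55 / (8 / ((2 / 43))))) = -122452051633 / 19479687150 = -6.29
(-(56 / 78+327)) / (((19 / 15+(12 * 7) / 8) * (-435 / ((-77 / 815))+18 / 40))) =-0.01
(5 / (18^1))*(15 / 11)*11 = 25 / 6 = 4.17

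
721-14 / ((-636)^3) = 92742033895 / 128629728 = 721.00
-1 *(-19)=19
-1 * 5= -5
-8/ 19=-0.42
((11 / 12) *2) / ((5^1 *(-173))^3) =-11 / 3883287750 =-0.00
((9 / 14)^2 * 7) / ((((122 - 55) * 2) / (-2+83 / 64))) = -3645 / 240128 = -0.02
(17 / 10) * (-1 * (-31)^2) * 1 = -16337 / 10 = -1633.70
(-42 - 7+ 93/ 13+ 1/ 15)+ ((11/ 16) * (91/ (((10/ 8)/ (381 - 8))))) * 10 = 72791441/ 390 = 186644.72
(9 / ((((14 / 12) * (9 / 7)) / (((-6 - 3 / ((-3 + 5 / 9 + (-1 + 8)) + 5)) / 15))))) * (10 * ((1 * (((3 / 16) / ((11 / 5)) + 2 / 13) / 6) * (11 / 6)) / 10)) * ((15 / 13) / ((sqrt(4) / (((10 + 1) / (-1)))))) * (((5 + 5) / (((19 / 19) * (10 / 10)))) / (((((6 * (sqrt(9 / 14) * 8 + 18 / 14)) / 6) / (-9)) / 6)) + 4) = 31583233 / 1249924 - 68611851 * sqrt(14) / 2499848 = -77.43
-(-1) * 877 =877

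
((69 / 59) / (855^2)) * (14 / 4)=161 / 28753650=0.00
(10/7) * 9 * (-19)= -244.29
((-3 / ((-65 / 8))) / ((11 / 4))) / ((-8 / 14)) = -168 / 715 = -0.23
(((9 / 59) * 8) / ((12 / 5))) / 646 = 15 / 19057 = 0.00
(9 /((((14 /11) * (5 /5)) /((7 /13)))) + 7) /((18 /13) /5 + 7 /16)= 11240 /743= 15.13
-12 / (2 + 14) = -3 / 4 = -0.75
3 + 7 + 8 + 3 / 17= 309 / 17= 18.18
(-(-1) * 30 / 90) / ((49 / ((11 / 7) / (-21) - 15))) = -2216 / 21609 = -0.10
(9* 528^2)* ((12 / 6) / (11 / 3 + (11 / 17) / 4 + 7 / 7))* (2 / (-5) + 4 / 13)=-6142169088 / 64025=-95933.92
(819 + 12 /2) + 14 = 839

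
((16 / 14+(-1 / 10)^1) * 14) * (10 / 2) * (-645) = -47085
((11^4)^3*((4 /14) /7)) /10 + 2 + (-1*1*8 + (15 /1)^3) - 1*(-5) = 3138429203351 /245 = 12809915115.72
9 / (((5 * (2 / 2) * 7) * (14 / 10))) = 9 / 49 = 0.18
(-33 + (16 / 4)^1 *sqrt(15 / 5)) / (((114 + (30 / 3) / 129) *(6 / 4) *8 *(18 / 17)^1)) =-8041 / 353184 + 731 *sqrt(3) / 264888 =-0.02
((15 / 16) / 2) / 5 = 3 / 32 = 0.09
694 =694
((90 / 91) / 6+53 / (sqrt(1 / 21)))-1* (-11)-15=-349 / 91+53* sqrt(21)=239.04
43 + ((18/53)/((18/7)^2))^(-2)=1013359/2401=422.06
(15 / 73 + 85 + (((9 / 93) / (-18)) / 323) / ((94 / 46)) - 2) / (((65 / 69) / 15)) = 1183415246745 / 893219678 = 1324.89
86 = 86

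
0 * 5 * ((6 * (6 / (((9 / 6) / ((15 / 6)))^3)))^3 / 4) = 0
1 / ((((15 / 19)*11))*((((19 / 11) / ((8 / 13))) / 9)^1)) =24 / 65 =0.37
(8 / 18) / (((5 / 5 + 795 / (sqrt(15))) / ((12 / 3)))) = -8 / 189603 + 424 * sqrt(15) / 189603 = 0.01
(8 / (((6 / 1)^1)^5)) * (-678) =-113 / 162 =-0.70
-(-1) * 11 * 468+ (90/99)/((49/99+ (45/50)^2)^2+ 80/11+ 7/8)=4970273633028/965459311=5148.09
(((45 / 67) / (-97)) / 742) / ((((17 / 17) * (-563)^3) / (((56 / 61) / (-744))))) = -15 / 232471177633071038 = -0.00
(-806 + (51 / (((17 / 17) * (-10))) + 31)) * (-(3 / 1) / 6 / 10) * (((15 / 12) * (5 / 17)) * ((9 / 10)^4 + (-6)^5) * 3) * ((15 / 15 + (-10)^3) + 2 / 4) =3633868474635249 / 10880000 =333995264.21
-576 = -576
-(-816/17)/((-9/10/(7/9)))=-1120/27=-41.48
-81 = -81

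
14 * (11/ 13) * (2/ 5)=308/ 65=4.74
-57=-57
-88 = -88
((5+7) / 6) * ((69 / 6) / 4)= 23 / 4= 5.75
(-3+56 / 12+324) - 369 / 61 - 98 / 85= 4953716 / 15555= 318.46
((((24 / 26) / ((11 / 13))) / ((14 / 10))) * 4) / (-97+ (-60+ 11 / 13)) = -312 / 15631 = -0.02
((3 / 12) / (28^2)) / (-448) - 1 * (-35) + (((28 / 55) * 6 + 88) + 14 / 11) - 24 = 103.33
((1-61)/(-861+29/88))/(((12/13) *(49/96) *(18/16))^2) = 1218314240/4909932153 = 0.25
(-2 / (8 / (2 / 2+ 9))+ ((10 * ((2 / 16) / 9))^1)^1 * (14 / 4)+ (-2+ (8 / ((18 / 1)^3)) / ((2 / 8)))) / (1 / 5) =-116885 / 5832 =-20.04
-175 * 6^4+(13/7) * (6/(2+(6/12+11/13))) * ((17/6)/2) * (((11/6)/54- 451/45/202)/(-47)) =-1062171357604501/4683295260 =-226800.00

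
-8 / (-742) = 4 / 371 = 0.01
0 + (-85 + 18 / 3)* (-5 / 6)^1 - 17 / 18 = 584 / 9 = 64.89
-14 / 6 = -7 / 3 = -2.33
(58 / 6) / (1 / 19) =551 / 3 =183.67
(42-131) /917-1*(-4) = 3579 /917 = 3.90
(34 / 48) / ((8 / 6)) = 17 / 32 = 0.53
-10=-10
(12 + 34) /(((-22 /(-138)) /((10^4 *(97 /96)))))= 2915511.36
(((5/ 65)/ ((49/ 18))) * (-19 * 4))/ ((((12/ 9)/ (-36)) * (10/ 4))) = 73872/ 3185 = 23.19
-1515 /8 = -189.38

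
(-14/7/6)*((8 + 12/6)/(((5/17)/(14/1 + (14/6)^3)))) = -24514/81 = -302.64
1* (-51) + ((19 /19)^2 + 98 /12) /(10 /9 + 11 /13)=-46.32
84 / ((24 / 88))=308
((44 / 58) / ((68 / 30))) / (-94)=-165 / 46342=-0.00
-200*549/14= -54900/7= -7842.86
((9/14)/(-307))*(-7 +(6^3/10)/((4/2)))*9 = -1539/21490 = -0.07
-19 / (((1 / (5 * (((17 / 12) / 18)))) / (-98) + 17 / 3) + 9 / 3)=-237405 / 107966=-2.20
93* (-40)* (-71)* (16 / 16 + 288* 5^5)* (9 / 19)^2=19254369393720 / 361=53336203306.70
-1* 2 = -2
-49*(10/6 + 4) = -833/3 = -277.67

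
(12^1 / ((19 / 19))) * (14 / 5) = 168 / 5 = 33.60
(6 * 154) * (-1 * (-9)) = 8316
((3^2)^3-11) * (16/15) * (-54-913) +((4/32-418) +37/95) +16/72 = -5068510657/6840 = -741010.33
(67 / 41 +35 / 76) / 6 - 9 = -161737 / 18696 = -8.65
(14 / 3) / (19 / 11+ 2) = 154 / 123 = 1.25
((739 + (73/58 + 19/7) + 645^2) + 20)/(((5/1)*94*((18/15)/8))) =169215917/28623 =5911.89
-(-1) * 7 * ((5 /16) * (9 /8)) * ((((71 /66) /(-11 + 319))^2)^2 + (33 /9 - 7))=-2845950602847559195 /346934930648334336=-8.20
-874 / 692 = -437 / 346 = -1.26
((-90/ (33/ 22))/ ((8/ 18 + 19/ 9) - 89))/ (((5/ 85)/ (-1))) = -4590/ 389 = -11.80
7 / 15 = 0.47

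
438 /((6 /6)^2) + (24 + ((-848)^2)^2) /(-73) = -517110530866 /73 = -7083705902.27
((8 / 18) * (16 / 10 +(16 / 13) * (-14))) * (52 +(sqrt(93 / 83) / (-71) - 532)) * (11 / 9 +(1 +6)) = 300736 * sqrt(7719) / 31026645 +9623552 / 351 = 27418.38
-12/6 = -2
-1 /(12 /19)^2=-2.51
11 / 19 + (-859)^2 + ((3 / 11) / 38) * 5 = 308434515 / 418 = 737881.61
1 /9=0.11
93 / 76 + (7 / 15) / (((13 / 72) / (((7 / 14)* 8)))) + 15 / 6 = 69467 / 4940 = 14.06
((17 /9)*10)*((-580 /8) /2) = -684.72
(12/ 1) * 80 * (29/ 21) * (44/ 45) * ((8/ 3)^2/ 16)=326656/ 567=576.11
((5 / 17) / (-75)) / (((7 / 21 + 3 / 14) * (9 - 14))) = 14 / 9775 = 0.00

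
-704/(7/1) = -704/7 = -100.57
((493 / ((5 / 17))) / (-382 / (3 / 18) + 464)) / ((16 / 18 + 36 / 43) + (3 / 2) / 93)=-0.53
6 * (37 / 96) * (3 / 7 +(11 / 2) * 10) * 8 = 7178 / 7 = 1025.43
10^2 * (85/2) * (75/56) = 159375/28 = 5691.96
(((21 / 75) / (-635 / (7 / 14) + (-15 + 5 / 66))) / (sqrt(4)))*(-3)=99 / 302875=0.00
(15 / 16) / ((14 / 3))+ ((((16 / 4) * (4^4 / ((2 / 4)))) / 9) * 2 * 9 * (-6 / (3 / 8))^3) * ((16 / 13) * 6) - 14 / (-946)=-170647640307583 / 1377376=-123893287.17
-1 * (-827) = 827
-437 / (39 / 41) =-17917 / 39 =-459.41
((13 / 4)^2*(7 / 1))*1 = 1183 / 16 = 73.94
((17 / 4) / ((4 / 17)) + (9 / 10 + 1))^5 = 10387823949447757 / 3276800000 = 3170112.29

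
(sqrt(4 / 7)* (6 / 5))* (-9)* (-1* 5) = 108* sqrt(7) / 7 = 40.82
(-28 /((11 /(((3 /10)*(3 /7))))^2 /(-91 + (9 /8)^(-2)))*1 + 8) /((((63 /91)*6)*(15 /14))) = 2297191 /1225125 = 1.88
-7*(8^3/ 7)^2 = -262144/ 7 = -37449.14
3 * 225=675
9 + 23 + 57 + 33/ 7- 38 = 390/ 7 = 55.71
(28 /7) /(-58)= -2 /29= -0.07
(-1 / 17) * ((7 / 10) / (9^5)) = -7 / 10038330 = -0.00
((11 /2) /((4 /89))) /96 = 979 /768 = 1.27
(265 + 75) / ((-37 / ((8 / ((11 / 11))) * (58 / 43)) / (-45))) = 7099200 / 1591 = 4462.10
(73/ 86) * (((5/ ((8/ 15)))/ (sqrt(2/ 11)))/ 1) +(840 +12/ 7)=5475 * sqrt(22)/ 1376 +5892/ 7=860.38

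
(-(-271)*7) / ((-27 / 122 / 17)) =-3934378 / 27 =-145717.70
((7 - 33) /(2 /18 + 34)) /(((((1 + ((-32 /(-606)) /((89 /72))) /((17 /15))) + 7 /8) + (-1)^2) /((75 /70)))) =-2145494520 /7652114071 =-0.28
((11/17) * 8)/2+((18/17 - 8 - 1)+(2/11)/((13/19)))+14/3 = -3067/7293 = -0.42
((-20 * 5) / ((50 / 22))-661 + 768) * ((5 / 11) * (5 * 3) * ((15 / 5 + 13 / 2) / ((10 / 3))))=53865 / 44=1224.20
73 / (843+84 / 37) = 2701 / 31275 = 0.09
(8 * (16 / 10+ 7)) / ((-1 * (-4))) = 86 / 5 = 17.20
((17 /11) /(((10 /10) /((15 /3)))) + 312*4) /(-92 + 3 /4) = -13.76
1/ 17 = 0.06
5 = 5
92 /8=11.50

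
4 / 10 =2 / 5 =0.40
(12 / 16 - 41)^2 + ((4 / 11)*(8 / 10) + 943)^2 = 43144621601 / 48400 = 891417.80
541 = 541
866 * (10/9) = 8660/9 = 962.22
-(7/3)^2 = -49/9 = -5.44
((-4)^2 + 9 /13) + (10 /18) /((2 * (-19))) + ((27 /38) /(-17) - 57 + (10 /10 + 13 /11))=-38.18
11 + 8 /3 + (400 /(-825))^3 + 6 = 702665 /35937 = 19.55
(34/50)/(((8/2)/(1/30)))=17/3000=0.01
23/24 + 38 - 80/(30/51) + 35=-62.04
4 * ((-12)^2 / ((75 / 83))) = 15936 / 25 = 637.44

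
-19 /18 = -1.06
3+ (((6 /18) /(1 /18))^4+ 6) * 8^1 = 10419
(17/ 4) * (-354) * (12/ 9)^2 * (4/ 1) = -32096/ 3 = -10698.67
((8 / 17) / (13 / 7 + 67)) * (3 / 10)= 0.00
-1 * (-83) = 83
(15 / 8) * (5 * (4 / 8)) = 75 / 16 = 4.69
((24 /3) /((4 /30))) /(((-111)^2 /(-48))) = -320 /1369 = -0.23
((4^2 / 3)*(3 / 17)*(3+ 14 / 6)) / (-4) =-64 / 51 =-1.25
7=7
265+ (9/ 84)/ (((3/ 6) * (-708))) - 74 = 631063/ 3304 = 191.00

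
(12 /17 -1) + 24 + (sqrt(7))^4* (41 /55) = 56318 /935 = 60.23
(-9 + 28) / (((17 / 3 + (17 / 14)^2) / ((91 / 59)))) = 4116 / 1003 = 4.10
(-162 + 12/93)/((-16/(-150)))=-188175/124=-1517.54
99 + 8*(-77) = -517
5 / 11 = 0.45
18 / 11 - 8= -70 / 11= -6.36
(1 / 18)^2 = 1 / 324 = 0.00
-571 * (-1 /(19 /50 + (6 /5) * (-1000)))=-28550 /59981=-0.48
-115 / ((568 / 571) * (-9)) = 65665 / 5112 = 12.85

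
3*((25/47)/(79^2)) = 75/293327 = 0.00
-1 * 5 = -5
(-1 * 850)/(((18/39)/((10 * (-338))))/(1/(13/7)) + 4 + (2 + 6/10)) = -402220/3123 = -128.79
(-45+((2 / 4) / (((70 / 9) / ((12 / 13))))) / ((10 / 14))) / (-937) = 14598 / 304525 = 0.05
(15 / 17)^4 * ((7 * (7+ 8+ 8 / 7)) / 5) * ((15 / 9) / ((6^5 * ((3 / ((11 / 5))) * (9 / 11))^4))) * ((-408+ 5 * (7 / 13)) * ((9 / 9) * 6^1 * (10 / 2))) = -638143173353785 / 27697165866864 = -23.04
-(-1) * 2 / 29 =2 / 29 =0.07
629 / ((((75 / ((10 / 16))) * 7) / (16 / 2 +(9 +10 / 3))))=38369 / 2520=15.23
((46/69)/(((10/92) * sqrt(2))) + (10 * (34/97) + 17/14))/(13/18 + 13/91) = 10.47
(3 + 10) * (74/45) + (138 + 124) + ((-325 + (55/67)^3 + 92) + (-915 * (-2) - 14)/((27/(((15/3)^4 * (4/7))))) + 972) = 7118058594536/284221035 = 25044.09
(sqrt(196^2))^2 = 38416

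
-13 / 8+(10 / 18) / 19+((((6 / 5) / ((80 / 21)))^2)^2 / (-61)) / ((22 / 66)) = -26640681268993 / 16689600000000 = -1.60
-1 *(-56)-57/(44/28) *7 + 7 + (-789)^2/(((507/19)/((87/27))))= 418168609/5577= 74980.92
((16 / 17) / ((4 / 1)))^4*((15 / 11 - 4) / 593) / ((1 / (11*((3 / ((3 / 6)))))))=-44544 / 49527953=-0.00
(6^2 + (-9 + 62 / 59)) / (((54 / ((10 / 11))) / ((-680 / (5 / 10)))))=-11254000 / 17523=-642.24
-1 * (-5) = 5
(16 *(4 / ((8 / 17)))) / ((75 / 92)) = 12512 / 75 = 166.83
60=60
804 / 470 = 402 / 235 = 1.71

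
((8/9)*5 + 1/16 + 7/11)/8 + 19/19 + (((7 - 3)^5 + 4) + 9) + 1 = 13174355/12672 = 1039.64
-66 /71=-0.93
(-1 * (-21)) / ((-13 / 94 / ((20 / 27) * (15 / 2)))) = -32900 / 39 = -843.59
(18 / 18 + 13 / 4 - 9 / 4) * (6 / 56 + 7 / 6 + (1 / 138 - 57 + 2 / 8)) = -17861 / 161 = -110.94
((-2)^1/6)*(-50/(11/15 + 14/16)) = 2000/193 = 10.36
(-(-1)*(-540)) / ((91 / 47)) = -25380 / 91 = -278.90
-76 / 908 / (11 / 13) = -247 / 2497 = -0.10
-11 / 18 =-0.61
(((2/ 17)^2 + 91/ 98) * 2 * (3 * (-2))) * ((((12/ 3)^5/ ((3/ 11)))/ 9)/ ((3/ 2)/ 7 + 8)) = -57266176/ 99705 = -574.36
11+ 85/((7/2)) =247/7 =35.29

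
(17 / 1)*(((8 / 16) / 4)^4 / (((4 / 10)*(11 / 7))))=595 / 90112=0.01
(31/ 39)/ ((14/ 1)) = 31/ 546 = 0.06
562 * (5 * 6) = 16860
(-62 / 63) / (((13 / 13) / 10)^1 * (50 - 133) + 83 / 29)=17980 / 99351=0.18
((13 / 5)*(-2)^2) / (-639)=-52 / 3195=-0.02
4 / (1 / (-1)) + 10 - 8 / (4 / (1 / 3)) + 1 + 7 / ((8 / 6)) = 11.58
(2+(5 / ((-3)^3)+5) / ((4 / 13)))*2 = 953 / 27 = 35.30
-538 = -538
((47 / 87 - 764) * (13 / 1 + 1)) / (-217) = 132842 / 2697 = 49.26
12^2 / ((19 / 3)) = 432 / 19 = 22.74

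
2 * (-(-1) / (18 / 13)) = 13 / 9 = 1.44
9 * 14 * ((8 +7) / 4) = 945 / 2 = 472.50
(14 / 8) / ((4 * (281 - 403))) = -0.00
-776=-776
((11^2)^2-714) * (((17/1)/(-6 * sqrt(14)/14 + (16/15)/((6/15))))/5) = 6392493 * sqrt(14)/1430 + 19887756/715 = 44541.28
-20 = -20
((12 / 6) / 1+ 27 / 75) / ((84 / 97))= 5723 / 2100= 2.73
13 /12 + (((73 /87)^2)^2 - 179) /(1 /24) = -327164255419 /76386348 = -4283.02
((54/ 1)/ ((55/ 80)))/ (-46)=-432/ 253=-1.71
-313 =-313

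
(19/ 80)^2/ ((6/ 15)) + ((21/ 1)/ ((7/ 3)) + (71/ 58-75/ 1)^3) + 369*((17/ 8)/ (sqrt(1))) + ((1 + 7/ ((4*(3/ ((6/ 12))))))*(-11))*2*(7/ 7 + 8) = -25037738820531/ 62435840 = -401015.49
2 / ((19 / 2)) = 4 / 19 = 0.21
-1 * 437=-437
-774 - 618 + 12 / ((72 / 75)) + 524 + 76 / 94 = -80341 / 94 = -854.69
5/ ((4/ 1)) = 5/ 4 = 1.25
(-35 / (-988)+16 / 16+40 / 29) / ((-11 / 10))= -345935 / 157586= -2.20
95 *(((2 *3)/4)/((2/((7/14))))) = 285/8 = 35.62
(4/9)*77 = 308/9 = 34.22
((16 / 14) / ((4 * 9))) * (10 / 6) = 10 / 189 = 0.05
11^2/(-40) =-3.02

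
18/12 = 1.50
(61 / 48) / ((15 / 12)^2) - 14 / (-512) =16141 / 19200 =0.84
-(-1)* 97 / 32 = 97 / 32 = 3.03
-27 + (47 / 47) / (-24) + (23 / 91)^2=-5361673 / 198744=-26.98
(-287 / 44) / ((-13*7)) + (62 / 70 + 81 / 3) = 27.96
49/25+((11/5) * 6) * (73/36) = 4309/150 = 28.73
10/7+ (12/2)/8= 61/28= 2.18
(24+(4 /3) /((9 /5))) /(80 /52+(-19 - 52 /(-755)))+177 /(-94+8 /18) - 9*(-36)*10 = 12561247965001 /3880898406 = 3236.69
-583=-583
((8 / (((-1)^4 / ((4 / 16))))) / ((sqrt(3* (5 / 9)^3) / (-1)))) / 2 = -9* sqrt(15) / 25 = -1.39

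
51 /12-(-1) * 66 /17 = 553 /68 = 8.13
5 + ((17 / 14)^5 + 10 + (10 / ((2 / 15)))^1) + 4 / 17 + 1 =93.88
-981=-981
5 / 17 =0.29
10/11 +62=692/11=62.91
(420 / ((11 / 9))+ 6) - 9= 3747 / 11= 340.64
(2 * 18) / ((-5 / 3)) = -108 / 5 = -21.60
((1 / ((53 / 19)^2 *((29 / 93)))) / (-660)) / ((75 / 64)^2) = -11459584 / 25201996875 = -0.00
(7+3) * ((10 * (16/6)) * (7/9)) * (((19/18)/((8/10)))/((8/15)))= 83125/162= 513.12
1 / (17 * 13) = 1 / 221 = 0.00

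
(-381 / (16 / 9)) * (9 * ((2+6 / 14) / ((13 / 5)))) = -2623185 / 1456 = -1801.64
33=33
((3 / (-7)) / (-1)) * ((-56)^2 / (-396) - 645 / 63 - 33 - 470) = -361162 / 1617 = -223.35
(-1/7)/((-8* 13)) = 1/728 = 0.00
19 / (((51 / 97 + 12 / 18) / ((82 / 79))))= 453378 / 27413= 16.54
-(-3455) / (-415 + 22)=-3455 / 393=-8.79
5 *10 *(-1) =-50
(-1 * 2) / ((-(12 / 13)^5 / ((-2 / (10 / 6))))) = -371293 / 103680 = -3.58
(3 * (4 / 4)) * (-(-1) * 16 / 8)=6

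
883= 883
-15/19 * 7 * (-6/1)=33.16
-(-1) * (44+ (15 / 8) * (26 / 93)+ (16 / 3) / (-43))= 710225 / 15996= 44.40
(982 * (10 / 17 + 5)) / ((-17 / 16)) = -5164.84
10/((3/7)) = 70/3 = 23.33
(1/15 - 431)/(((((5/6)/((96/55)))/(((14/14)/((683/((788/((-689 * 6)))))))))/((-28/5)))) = -4563894272/3235285625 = -1.41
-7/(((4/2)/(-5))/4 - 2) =10/3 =3.33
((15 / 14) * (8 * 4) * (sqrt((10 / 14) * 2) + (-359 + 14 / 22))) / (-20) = 47304 / 77 - 12 * sqrt(70) / 49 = 612.29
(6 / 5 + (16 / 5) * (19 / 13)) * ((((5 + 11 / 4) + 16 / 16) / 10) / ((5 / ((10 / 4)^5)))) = 167125 / 1664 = 100.44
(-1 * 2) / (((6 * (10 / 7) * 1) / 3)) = -7 / 10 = -0.70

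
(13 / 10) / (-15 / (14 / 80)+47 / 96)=-4368 / 286355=-0.02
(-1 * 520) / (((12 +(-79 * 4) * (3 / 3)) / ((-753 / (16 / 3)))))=-146835 / 608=-241.50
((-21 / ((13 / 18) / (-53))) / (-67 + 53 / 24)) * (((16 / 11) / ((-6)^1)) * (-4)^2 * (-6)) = -123088896 / 222365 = -553.54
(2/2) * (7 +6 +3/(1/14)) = 55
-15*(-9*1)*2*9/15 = 162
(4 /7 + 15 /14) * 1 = 23 /14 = 1.64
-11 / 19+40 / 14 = 303 / 133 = 2.28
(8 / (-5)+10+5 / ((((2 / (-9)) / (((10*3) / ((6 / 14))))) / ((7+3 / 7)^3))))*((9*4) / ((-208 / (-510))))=-36302755689 / 637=-56990197.31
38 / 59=0.64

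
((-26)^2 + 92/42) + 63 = 15565/21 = 741.19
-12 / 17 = -0.71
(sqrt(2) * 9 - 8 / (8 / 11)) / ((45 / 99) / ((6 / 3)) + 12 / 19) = -4598 / 359 + 3762 * sqrt(2) / 359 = 2.01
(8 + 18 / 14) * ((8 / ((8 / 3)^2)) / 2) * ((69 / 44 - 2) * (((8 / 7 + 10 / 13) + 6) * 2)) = -38475 / 1078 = -35.69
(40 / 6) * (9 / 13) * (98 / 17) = 5880 / 221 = 26.61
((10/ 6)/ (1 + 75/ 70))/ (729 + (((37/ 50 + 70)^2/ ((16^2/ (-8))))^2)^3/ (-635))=-11652300800000000000000000000000000/ 333533880772392215883309419767284326167671447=-0.00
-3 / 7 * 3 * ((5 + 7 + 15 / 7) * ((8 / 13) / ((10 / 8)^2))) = -114048 / 15925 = -7.16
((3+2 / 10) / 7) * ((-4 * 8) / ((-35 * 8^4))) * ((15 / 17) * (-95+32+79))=6 / 4165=0.00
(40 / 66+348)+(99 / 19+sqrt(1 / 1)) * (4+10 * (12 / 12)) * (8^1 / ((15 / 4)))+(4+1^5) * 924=5154.09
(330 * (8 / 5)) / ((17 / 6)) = 3168 / 17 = 186.35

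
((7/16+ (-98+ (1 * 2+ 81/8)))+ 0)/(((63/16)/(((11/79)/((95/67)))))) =-1007479/472815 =-2.13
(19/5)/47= 0.08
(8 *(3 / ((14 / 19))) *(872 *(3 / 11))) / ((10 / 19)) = 5666256 / 385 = 14717.55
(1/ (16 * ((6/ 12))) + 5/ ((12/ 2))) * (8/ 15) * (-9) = -4.60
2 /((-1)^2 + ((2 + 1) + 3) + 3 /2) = 0.24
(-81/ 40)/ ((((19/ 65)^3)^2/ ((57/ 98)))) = -3665358084375/ 1941261616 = -1888.13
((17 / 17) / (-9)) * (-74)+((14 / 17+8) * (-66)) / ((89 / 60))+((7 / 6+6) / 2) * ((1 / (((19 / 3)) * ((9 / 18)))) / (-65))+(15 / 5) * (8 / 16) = -6439104203 / 16816995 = -382.89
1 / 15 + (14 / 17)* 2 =437 / 255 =1.71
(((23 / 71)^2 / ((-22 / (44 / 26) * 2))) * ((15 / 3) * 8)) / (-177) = 0.00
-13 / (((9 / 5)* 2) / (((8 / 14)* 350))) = -6500 / 9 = -722.22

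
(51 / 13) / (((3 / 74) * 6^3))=629 / 1404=0.45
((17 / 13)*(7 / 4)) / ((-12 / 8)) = -119 / 78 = -1.53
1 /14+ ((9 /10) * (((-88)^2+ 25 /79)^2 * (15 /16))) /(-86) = -70742779032973 /120226624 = -588411.92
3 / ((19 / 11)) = 33 / 19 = 1.74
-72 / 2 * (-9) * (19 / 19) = 324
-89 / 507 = -0.18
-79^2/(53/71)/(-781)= 6241/583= 10.70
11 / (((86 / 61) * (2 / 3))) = 2013 / 172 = 11.70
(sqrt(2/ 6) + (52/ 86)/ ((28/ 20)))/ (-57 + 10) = -sqrt(3)/ 141 - 130/ 14147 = -0.02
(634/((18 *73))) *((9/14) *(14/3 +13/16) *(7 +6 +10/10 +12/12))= 416855/16352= 25.49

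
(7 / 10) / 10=7 / 100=0.07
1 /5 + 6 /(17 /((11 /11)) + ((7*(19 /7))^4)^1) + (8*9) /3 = 2628488 /108615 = 24.20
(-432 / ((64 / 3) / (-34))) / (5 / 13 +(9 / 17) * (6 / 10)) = 1521585 / 1552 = 980.40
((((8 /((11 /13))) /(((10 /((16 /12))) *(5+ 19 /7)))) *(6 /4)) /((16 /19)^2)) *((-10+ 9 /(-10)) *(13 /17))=-46549867 /16156800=-2.88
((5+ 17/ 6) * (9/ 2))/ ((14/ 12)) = 423/ 14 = 30.21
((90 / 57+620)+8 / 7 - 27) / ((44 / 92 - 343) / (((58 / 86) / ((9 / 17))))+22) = -898400309 / 372310624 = -2.41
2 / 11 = 0.18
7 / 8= 0.88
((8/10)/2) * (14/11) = 28/55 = 0.51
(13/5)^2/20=169/500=0.34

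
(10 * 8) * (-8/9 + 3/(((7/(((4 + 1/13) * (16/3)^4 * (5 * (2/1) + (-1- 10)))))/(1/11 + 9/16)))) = -1999131520/27027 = -73967.94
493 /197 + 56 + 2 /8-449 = -307515 /788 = -390.25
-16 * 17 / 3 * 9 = -816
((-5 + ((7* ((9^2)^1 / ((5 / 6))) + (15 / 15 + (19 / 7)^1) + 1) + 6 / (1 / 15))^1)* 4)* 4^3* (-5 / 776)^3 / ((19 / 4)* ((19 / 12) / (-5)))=80862000 / 2306324671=0.04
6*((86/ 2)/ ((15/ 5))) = 86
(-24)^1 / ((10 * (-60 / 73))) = 73 / 25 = 2.92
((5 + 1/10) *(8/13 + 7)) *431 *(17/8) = 36994023/1040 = 35571.18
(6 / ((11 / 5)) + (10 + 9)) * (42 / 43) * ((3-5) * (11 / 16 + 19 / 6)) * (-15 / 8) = 4642575 / 15136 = 306.72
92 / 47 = 1.96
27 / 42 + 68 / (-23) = -745 / 322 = -2.31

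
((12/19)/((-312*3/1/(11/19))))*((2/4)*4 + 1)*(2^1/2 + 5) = -33/4693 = -0.01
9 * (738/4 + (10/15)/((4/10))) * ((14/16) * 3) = 70371/16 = 4398.19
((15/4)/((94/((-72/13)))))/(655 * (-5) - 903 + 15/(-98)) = 13230/250179449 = 0.00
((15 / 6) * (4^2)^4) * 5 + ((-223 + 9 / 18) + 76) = 1638107 / 2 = 819053.50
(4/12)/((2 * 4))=1/24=0.04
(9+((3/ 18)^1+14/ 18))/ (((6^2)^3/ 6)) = 179/ 139968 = 0.00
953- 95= 858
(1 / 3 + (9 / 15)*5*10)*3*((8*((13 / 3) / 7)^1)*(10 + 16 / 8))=5408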